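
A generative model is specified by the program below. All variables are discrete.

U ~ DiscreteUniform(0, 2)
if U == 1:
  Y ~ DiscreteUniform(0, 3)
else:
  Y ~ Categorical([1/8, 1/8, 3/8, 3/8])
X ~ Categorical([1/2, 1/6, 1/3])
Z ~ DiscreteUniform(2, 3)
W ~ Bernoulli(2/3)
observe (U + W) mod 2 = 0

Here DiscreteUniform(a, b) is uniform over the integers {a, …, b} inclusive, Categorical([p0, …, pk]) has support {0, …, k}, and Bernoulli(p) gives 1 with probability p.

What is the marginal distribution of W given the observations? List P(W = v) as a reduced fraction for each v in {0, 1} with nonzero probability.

Enumerate traces; 72 have nonzero weight after conditioning:
  (U=0, Y=0, X=0, Z=2, W=0) weight 1/288
  (U=0, Y=0, X=0, Z=3, W=0) weight 1/288
  (U=0, Y=0, X=1, Z=2, W=0) weight 1/864
  (U=0, Y=0, X=1, Z=3, W=0) weight 1/864
  (U=0, Y=0, X=2, Z=2, W=0) weight 1/432
  (U=0, Y=0, X=2, Z=3, W=0) weight 1/432
  (U=0, Y=1, X=0, Z=2, W=0) weight 1/288
  (U=0, Y=1, X=0, Z=3, W=0) weight 1/288
  (U=1, Y=0, X=0, Z=2, W=1) weight 1/72
  … 63 more
Group by W:
  weight(W=0) = 2/9
  weight(W=1) = 2/9
Total weight = 2/9 + 2/9 = 4/9
P(W=0 | obs) = 2/9 / 4/9 = 1/2
P(W=1 | obs) = 2/9 / 4/9 = 1/2

P(W=0) = 1/2, P(W=1) = 1/2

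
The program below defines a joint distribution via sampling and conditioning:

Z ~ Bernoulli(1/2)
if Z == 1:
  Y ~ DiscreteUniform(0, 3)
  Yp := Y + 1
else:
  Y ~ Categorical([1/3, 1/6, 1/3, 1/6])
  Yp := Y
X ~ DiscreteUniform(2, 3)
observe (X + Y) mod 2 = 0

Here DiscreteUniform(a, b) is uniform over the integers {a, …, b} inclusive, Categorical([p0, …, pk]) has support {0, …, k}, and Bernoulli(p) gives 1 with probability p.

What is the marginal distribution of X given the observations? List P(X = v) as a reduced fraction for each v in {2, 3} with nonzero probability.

Enumerate traces; 8 have nonzero weight after conditioning:
  (Z=0, Y=0, X=2) weight 1/12
  (Z=0, Y=1, X=3) weight 1/24
  (Z=0, Y=2, X=2) weight 1/12
  (Z=0, Y=3, X=3) weight 1/24
  (Z=1, Y=0, X=2) weight 1/16
  (Z=1, Y=1, X=3) weight 1/16
  (Z=1, Y=2, X=2) weight 1/16
  (Z=1, Y=3, X=3) weight 1/16
Group by X:
  weight(X=2) = 7/24
  weight(X=3) = 5/24
Total weight = 7/24 + 5/24 = 1/2
P(X=2 | obs) = 7/24 / 1/2 = 7/12
P(X=3 | obs) = 5/24 / 1/2 = 5/12

P(X=2) = 7/12, P(X=3) = 5/12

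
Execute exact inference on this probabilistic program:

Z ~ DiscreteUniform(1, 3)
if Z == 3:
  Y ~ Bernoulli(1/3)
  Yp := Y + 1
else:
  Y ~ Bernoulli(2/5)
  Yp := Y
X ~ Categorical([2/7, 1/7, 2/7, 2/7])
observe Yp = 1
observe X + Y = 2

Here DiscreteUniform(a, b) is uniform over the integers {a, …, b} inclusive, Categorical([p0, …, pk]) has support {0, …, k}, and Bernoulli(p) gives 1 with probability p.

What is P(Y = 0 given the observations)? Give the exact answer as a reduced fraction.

P(Y = 0 | obs) = 5/8

Enumerate traces; 3 have nonzero weight after conditioning:
  (Z=1, Y=1, X=1) weight 2/105
  (Z=2, Y=1, X=1) weight 2/105
  (Z=3, Y=0, X=2) weight 4/63
Group by Y:
  weight(Y=0) = 4/63
  weight(Y=1) = 4/105
Total weight = 4/63 + 4/105 = 32/315
P(Y=0 | obs) = 4/63 / 32/315 = 5/8
P(Y=1 | obs) = 4/105 / 32/315 = 3/8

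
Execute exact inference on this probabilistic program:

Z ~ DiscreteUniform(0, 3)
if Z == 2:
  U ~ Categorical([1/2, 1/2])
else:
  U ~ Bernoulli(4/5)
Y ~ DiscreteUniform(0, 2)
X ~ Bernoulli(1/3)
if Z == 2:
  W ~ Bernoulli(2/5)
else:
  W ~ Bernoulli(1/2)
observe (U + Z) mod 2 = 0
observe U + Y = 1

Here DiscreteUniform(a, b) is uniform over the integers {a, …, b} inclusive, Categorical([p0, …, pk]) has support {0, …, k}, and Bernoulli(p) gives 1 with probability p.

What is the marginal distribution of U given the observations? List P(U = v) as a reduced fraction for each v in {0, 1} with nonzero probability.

P(U=0) = 7/23, P(U=1) = 16/23

Enumerate traces; 16 have nonzero weight after conditioning:
  (Z=0, U=0, Y=1, X=0, W=0) weight 1/180
  (Z=0, U=0, Y=1, X=0, W=1) weight 1/180
  (Z=0, U=0, Y=1, X=1, W=0) weight 1/360
  (Z=0, U=0, Y=1, X=1, W=1) weight 1/360
  (Z=1, U=1, Y=0, X=0, W=0) weight 1/45
  (Z=1, U=1, Y=0, X=0, W=1) weight 1/45
  (Z=1, U=1, Y=0, X=1, W=0) weight 1/90
  (Z=1, U=1, Y=0, X=1, W=1) weight 1/90
  … 8 more
Group by U:
  weight(U=0) = 7/120
  weight(U=1) = 2/15
Total weight = 7/120 + 2/15 = 23/120
P(U=0 | obs) = 7/120 / 23/120 = 7/23
P(U=1 | obs) = 2/15 / 23/120 = 16/23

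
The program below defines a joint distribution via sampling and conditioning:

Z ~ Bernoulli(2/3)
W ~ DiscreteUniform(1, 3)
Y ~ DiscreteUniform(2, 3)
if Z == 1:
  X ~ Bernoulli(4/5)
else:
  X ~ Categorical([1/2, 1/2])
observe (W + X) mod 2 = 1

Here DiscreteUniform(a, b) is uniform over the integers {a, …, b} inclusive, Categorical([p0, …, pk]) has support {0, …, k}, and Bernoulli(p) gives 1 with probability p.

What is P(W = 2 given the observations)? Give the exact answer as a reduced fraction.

P(W = 2 | obs) = 7/13

Enumerate traces; 12 have nonzero weight after conditioning:
  (Z=0, W=1, Y=2, X=0) weight 1/36
  (Z=0, W=1, Y=3, X=0) weight 1/36
  (Z=0, W=2, Y=2, X=1) weight 1/36
  (Z=0, W=2, Y=3, X=1) weight 1/36
  (Z=0, W=3, Y=2, X=0) weight 1/36
  (Z=0, W=3, Y=3, X=0) weight 1/36
  (Z=1, W=1, Y=2, X=0) weight 1/45
  (Z=1, W=1, Y=3, X=0) weight 1/45
  … 4 more
Group by W:
  weight(W=1) = 1/10
  weight(W=2) = 7/30
  weight(W=3) = 1/10
Total weight = 1/10 + 7/30 + 1/10 = 13/30
P(W=1 | obs) = 1/10 / 13/30 = 3/13
P(W=2 | obs) = 7/30 / 13/30 = 7/13
P(W=3 | obs) = 1/10 / 13/30 = 3/13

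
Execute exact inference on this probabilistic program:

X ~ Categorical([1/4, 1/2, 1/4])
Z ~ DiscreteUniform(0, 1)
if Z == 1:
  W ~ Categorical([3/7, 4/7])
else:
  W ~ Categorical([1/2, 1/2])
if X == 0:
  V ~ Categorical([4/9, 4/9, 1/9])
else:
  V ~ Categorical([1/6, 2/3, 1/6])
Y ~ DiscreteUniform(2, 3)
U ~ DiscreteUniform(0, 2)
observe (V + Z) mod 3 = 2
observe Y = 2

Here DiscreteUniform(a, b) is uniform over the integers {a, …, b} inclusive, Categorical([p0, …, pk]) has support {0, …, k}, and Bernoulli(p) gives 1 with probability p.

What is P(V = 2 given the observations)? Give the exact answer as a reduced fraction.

P(V = 2 | obs) = 1/5

Enumerate traces; 36 have nonzero weight after conditioning:
  (X=0, Z=0, W=0, V=2, Y=2, U=0) weight 1/864
  (X=0, Z=0, W=0, V=2, Y=2, U=1) weight 1/864
  (X=0, Z=0, W=0, V=2, Y=2, U=2) weight 1/864
  (X=0, Z=0, W=1, V=2, Y=2, U=0) weight 1/864
  (X=0, Z=0, W=1, V=2, Y=2, U=1) weight 1/864
  (X=0, Z=0, W=1, V=2, Y=2, U=2) weight 1/864
  (X=0, Z=1, W=0, V=1, Y=2, U=0) weight 1/252
  (X=0, Z=1, W=0, V=1, Y=2, U=1) weight 1/252
  … 28 more
Group by V:
  weight(V=1) = 11/72
  weight(V=2) = 11/288
Total weight = 11/72 + 11/288 = 55/288
P(V=1 | obs) = 11/72 / 55/288 = 4/5
P(V=2 | obs) = 11/288 / 55/288 = 1/5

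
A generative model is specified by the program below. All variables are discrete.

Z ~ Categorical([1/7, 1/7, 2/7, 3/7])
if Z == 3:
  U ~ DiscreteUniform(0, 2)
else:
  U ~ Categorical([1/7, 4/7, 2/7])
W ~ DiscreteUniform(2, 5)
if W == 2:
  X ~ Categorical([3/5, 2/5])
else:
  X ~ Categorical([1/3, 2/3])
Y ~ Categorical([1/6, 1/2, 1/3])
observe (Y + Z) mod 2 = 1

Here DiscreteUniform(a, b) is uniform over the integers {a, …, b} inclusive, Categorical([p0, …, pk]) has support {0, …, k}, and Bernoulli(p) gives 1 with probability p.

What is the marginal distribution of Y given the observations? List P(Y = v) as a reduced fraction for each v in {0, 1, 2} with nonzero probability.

P(Y=0) = 4/21, P(Y=1) = 3/7, P(Y=2) = 8/21

Enumerate traces; 144 have nonzero weight after conditioning:
  (Z=0, U=0, W=2, X=0, Y=1) weight 3/1960
  (Z=0, U=0, W=2, X=1, Y=1) weight 1/980
  (Z=0, U=0, W=3, X=0, Y=1) weight 1/1176
  (Z=0, U=0, W=3, X=1, Y=1) weight 1/588
  (Z=0, U=0, W=4, X=0, Y=1) weight 1/1176
  (Z=0, U=0, W=4, X=1, Y=1) weight 1/588
  (Z=0, U=0, W=5, X=0, Y=1) weight 1/1176
  (Z=0, U=0, W=5, X=1, Y=1) weight 1/588
  (Z=1, U=0, W=2, X=0, Y=0) weight 1/1960
  (Z=1, U=0, W=2, X=0, Y=2) weight 1/980
  … 134 more
Group by Y:
  weight(Y=0) = 2/21
  weight(Y=1) = 3/14
  weight(Y=2) = 4/21
Total weight = 2/21 + 3/14 + 4/21 = 1/2
P(Y=0 | obs) = 2/21 / 1/2 = 4/21
P(Y=1 | obs) = 3/14 / 1/2 = 3/7
P(Y=2 | obs) = 4/21 / 1/2 = 8/21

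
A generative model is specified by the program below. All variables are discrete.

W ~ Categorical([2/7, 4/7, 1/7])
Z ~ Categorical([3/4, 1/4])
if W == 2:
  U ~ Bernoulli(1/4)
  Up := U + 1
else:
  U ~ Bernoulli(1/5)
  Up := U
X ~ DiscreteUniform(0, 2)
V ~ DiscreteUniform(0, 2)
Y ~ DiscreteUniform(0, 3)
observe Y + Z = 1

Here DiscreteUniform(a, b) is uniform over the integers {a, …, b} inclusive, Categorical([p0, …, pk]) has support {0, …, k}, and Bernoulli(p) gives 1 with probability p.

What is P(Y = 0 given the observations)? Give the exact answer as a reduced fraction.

Enumerate traces; 108 have nonzero weight after conditioning:
  (W=0, Z=0, U=0, X=0, V=0, Y=1) weight 1/210
  (W=0, Z=0, U=0, X=0, V=1, Y=1) weight 1/210
  (W=0, Z=0, U=0, X=0, V=2, Y=1) weight 1/210
  (W=0, Z=0, U=0, X=1, V=0, Y=1) weight 1/210
  (W=0, Z=0, U=0, X=1, V=1, Y=1) weight 1/210
  (W=0, Z=0, U=0, X=1, V=2, Y=1) weight 1/210
  (W=0, Z=0, U=0, X=2, V=0, Y=1) weight 1/210
  (W=0, Z=0, U=0, X=2, V=1, Y=1) weight 1/210
  (W=0, Z=1, U=0, X=0, V=0, Y=0) weight 1/630
  … 99 more
Group by Y:
  weight(Y=0) = 1/16
  weight(Y=1) = 3/16
Total weight = 1/16 + 3/16 = 1/4
P(Y=0 | obs) = 1/16 / 1/4 = 1/4
P(Y=1 | obs) = 3/16 / 1/4 = 3/4

P(Y = 0 | obs) = 1/4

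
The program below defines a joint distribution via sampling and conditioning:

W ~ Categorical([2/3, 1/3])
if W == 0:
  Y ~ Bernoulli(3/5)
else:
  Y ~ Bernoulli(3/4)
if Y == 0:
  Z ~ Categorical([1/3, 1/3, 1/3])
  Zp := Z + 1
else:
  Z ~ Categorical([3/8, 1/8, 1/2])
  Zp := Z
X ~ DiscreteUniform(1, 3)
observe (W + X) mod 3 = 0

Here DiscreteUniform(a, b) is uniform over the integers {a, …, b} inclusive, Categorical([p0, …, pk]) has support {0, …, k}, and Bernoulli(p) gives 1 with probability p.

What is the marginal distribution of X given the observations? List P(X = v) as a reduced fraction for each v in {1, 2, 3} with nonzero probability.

P(X=2) = 1/3, P(X=3) = 2/3

Enumerate traces; 12 have nonzero weight after conditioning:
  (W=0, Y=0, Z=0, X=3) weight 4/135
  (W=0, Y=0, Z=1, X=3) weight 4/135
  (W=0, Y=0, Z=2, X=3) weight 4/135
  (W=0, Y=1, Z=0, X=3) weight 1/20
  (W=0, Y=1, Z=1, X=3) weight 1/60
  (W=0, Y=1, Z=2, X=3) weight 1/15
  (W=1, Y=0, Z=0, X=2) weight 1/108
  (W=1, Y=0, Z=1, X=2) weight 1/108
  … 4 more
Group by X:
  weight(X=2) = 1/9
  weight(X=3) = 2/9
Total weight = 1/9 + 2/9 = 1/3
P(X=2 | obs) = 1/9 / 1/3 = 1/3
P(X=3 | obs) = 2/9 / 1/3 = 2/3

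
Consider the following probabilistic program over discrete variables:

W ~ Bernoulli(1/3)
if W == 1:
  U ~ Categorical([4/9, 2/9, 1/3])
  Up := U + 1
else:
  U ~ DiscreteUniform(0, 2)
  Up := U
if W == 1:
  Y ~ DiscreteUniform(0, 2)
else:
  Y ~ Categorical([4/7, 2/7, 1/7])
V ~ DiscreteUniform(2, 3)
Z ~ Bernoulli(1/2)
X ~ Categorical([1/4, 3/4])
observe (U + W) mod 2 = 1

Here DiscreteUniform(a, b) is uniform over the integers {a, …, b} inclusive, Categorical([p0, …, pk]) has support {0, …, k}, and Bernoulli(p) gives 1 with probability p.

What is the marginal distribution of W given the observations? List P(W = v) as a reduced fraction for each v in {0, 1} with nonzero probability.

Enumerate traces; 72 have nonzero weight after conditioning:
  (W=0, U=1, Y=0, V=2, Z=0, X=0) weight 1/126
  (W=0, U=1, Y=0, V=2, Z=0, X=1) weight 1/42
  (W=0, U=1, Y=0, V=2, Z=1, X=0) weight 1/126
  (W=0, U=1, Y=0, V=2, Z=1, X=1) weight 1/42
  (W=0, U=1, Y=0, V=3, Z=0, X=0) weight 1/126
  (W=0, U=1, Y=0, V=3, Z=0, X=1) weight 1/42
  (W=0, U=1, Y=0, V=3, Z=1, X=0) weight 1/126
  (W=0, U=1, Y=0, V=3, Z=1, X=1) weight 1/42
  (W=1, U=0, Y=0, V=2, Z=0, X=0) weight 1/324
  … 63 more
Group by W:
  weight(W=0) = 2/9
  weight(W=1) = 7/27
Total weight = 2/9 + 7/27 = 13/27
P(W=0 | obs) = 2/9 / 13/27 = 6/13
P(W=1 | obs) = 7/27 / 13/27 = 7/13

P(W=0) = 6/13, P(W=1) = 7/13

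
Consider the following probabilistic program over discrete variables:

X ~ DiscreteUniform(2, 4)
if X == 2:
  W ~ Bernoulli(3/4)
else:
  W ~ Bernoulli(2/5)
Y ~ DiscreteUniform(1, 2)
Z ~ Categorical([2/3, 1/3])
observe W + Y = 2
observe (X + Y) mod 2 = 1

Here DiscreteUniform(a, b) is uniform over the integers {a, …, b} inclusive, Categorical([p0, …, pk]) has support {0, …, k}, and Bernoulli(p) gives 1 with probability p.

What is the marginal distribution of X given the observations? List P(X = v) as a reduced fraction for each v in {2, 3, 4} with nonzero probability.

Enumerate traces; 6 have nonzero weight after conditioning:
  (X=2, W=1, Y=1, Z=0) weight 1/12
  (X=2, W=1, Y=1, Z=1) weight 1/24
  (X=3, W=0, Y=2, Z=0) weight 1/15
  (X=3, W=0, Y=2, Z=1) weight 1/30
  (X=4, W=1, Y=1, Z=0) weight 2/45
  (X=4, W=1, Y=1, Z=1) weight 1/45
Group by X:
  weight(X=2) = 1/8
  weight(X=3) = 1/10
  weight(X=4) = 1/15
Total weight = 1/8 + 1/10 + 1/15 = 7/24
P(X=2 | obs) = 1/8 / 7/24 = 3/7
P(X=3 | obs) = 1/10 / 7/24 = 12/35
P(X=4 | obs) = 1/15 / 7/24 = 8/35

P(X=2) = 3/7, P(X=3) = 12/35, P(X=4) = 8/35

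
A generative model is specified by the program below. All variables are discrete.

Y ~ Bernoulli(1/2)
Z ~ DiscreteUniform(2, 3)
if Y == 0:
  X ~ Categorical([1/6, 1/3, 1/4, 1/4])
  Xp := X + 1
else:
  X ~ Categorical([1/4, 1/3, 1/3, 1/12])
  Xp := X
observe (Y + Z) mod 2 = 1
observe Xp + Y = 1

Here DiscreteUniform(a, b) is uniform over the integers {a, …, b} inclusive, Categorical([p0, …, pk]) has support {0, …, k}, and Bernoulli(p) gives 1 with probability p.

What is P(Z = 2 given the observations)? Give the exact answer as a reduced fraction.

Enumerate traces; 2 have nonzero weight after conditioning:
  (Y=0, Z=3, X=0) weight 1/24
  (Y=1, Z=2, X=0) weight 1/16
Group by Z:
  weight(Z=2) = 1/16
  weight(Z=3) = 1/24
Total weight = 1/16 + 1/24 = 5/48
P(Z=2 | obs) = 1/16 / 5/48 = 3/5
P(Z=3 | obs) = 1/24 / 5/48 = 2/5

P(Z = 2 | obs) = 3/5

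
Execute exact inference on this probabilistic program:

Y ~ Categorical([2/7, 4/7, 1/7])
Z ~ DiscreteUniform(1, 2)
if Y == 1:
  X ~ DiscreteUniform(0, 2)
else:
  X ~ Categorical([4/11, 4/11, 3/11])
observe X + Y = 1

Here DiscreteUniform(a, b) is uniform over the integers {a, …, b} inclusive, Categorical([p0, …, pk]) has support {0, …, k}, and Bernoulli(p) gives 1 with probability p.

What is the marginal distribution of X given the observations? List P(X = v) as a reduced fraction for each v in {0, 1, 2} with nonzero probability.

Enumerate traces; 4 have nonzero weight after conditioning:
  (Y=0, Z=1, X=1) weight 4/77
  (Y=0, Z=2, X=1) weight 4/77
  (Y=1, Z=1, X=0) weight 2/21
  (Y=1, Z=2, X=0) weight 2/21
Group by X:
  weight(X=0) = 4/21
  weight(X=1) = 8/77
Total weight = 4/21 + 8/77 = 68/231
P(X=0 | obs) = 4/21 / 68/231 = 11/17
P(X=1 | obs) = 8/77 / 68/231 = 6/17

P(X=0) = 11/17, P(X=1) = 6/17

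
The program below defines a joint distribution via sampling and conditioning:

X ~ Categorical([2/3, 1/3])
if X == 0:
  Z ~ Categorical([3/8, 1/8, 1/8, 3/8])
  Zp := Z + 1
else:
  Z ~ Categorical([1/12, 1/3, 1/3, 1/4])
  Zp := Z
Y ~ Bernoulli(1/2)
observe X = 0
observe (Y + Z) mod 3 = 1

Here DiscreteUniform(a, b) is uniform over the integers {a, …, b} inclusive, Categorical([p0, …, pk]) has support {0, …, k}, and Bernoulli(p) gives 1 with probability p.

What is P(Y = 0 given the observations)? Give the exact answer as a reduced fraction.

Enumerate traces; 3 have nonzero weight after conditioning:
  (X=0, Z=0, Y=1) weight 1/8
  (X=0, Z=1, Y=0) weight 1/24
  (X=0, Z=3, Y=1) weight 1/8
Group by Y:
  weight(Y=0) = 1/24
  weight(Y=1) = 1/4
Total weight = 1/24 + 1/4 = 7/24
P(Y=0 | obs) = 1/24 / 7/24 = 1/7
P(Y=1 | obs) = 1/4 / 7/24 = 6/7

P(Y = 0 | obs) = 1/7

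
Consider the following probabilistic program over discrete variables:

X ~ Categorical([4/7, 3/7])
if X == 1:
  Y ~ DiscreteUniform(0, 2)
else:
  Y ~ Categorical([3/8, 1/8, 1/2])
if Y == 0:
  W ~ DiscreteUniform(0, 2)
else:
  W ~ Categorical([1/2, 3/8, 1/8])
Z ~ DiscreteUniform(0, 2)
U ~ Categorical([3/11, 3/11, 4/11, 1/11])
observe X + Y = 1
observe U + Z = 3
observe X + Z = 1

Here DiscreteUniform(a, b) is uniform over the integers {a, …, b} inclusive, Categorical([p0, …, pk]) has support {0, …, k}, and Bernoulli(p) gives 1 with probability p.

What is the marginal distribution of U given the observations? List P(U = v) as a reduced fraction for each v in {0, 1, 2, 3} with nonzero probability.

Enumerate traces; 6 have nonzero weight after conditioning:
  (X=0, Y=1, W=0, Z=1, U=2) weight 1/231
  (X=0, Y=1, W=1, Z=1, U=2) weight 1/308
  (X=0, Y=1, W=2, Z=1, U=2) weight 1/924
  (X=1, Y=0, W=0, Z=0, U=3) weight 1/693
  (X=1, Y=0, W=1, Z=0, U=3) weight 1/693
  (X=1, Y=0, W=2, Z=0, U=3) weight 1/693
Group by U:
  weight(U=2) = 2/231
  weight(U=3) = 1/231
Total weight = 2/231 + 1/231 = 1/77
P(U=2 | obs) = 2/231 / 1/77 = 2/3
P(U=3 | obs) = 1/231 / 1/77 = 1/3

P(U=2) = 2/3, P(U=3) = 1/3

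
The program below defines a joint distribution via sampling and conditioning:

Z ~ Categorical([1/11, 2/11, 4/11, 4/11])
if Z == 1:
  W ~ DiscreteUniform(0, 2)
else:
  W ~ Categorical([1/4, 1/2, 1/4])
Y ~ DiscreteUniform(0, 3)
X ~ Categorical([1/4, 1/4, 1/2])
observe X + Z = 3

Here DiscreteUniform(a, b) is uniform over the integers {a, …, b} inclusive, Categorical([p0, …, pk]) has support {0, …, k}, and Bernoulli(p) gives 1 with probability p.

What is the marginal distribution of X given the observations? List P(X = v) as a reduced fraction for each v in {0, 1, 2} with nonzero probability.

P(X=0) = 1/3, P(X=1) = 1/3, P(X=2) = 1/3

Enumerate traces; 36 have nonzero weight after conditioning:
  (Z=1, W=0, Y=0, X=2) weight 1/132
  (Z=1, W=0, Y=1, X=2) weight 1/132
  (Z=1, W=0, Y=2, X=2) weight 1/132
  (Z=1, W=0, Y=3, X=2) weight 1/132
  (Z=1, W=1, Y=0, X=2) weight 1/132
  (Z=1, W=1, Y=1, X=2) weight 1/132
  (Z=1, W=1, Y=2, X=2) weight 1/132
  (Z=1, W=1, Y=3, X=2) weight 1/132
  (Z=2, W=0, Y=0, X=1) weight 1/176
  (Z=3, W=0, Y=0, X=0) weight 1/176
  … 26 more
Group by X:
  weight(X=0) = 1/11
  weight(X=1) = 1/11
  weight(X=2) = 1/11
Total weight = 1/11 + 1/11 + 1/11 = 3/11
P(X=0 | obs) = 1/11 / 3/11 = 1/3
P(X=1 | obs) = 1/11 / 3/11 = 1/3
P(X=2 | obs) = 1/11 / 3/11 = 1/3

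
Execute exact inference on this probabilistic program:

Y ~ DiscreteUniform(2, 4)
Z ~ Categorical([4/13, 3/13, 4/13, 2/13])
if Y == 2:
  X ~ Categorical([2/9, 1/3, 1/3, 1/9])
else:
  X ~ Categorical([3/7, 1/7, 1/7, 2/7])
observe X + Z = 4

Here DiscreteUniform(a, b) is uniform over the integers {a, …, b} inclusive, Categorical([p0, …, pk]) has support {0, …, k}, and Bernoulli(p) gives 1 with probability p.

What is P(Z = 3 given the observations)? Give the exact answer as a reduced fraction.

Enumerate traces; 9 have nonzero weight after conditioning:
  (Y=2, Z=1, X=3) weight 1/117
  (Y=2, Z=2, X=2) weight 4/117
  (Y=2, Z=3, X=1) weight 2/117
  (Y=3, Z=1, X=3) weight 2/91
  (Y=3, Z=2, X=2) weight 4/273
  (Y=3, Z=3, X=1) weight 2/273
  (Y=4, Z=1, X=3) weight 2/91
  (Y=4, Z=2, X=2) weight 4/273
  … 1 more
Group by Z:
  weight(Z=1) = 43/819
  weight(Z=2) = 4/63
  weight(Z=3) = 2/63
Total weight = 43/819 + 4/63 + 2/63 = 121/819
P(Z=1 | obs) = 43/819 / 121/819 = 43/121
P(Z=2 | obs) = 4/63 / 121/819 = 52/121
P(Z=3 | obs) = 2/63 / 121/819 = 26/121

P(Z = 3 | obs) = 26/121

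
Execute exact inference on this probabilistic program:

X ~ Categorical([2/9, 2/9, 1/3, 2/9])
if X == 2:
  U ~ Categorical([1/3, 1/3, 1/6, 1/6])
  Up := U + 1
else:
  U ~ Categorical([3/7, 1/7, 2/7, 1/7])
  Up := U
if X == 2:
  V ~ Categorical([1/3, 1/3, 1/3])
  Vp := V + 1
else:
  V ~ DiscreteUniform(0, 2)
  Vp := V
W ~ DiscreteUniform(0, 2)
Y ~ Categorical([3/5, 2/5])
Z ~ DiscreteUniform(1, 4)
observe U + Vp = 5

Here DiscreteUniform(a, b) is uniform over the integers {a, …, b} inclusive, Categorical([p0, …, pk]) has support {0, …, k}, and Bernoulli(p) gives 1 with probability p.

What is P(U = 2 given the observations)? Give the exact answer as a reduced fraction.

Enumerate traces; 120 have nonzero weight after conditioning:
  (X=0, U=3, V=2, W=0, Y=0, Z=1) weight 1/1890
  (X=0, U=3, V=2, W=0, Y=0, Z=2) weight 1/1890
  (X=0, U=3, V=2, W=0, Y=0, Z=3) weight 1/1890
  (X=0, U=3, V=2, W=0, Y=0, Z=4) weight 1/1890
  (X=0, U=3, V=2, W=0, Y=1, Z=1) weight 1/2835
  (X=0, U=3, V=2, W=0, Y=1, Z=2) weight 1/2835
  (X=0, U=3, V=2, W=0, Y=1, Z=3) weight 1/2835
  (X=0, U=3, V=2, W=0, Y=1, Z=4) weight 1/2835
  (X=2, U=2, V=2, W=0, Y=0, Z=1) weight 1/1080
  … 111 more
Group by U:
  weight(U=2) = 1/54
  weight(U=3) = 19/378
Total weight = 1/54 + 19/378 = 13/189
P(U=2 | obs) = 1/54 / 13/189 = 7/26
P(U=3 | obs) = 19/378 / 13/189 = 19/26

P(U = 2 | obs) = 7/26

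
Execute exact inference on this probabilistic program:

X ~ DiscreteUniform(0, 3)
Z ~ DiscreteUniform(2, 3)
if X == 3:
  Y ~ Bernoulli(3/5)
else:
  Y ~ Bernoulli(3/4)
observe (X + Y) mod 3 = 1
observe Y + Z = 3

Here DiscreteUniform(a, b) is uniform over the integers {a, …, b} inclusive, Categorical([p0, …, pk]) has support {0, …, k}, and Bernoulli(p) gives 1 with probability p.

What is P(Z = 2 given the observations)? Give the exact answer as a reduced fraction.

P(Z = 2 | obs) = 27/32

Enumerate traces; 3 have nonzero weight after conditioning:
  (X=0, Z=2, Y=1) weight 3/32
  (X=1, Z=3, Y=0) weight 1/32
  (X=3, Z=2, Y=1) weight 3/40
Group by Z:
  weight(Z=2) = 27/160
  weight(Z=3) = 1/32
Total weight = 27/160 + 1/32 = 1/5
P(Z=2 | obs) = 27/160 / 1/5 = 27/32
P(Z=3 | obs) = 1/32 / 1/5 = 5/32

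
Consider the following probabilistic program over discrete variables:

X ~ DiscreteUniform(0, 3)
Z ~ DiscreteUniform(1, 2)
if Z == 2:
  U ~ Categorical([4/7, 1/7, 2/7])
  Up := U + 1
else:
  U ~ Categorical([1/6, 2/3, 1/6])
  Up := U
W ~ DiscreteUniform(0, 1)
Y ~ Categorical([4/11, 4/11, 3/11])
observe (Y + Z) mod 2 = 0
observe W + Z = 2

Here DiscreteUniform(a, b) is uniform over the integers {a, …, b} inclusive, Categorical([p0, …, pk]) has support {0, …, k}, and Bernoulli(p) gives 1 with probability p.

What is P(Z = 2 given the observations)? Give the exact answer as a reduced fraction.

P(Z = 2 | obs) = 7/11

Enumerate traces; 36 have nonzero weight after conditioning:
  (X=0, Z=1, U=0, W=1, Y=1) weight 1/264
  (X=0, Z=1, U=1, W=1, Y=1) weight 1/66
  (X=0, Z=1, U=2, W=1, Y=1) weight 1/264
  (X=0, Z=2, U=0, W=0, Y=0) weight 1/77
  (X=0, Z=2, U=0, W=0, Y=2) weight 3/308
  (X=0, Z=2, U=1, W=0, Y=0) weight 1/308
  (X=0, Z=2, U=1, W=0, Y=2) weight 3/1232
  (X=0, Z=2, U=2, W=0, Y=0) weight 1/154
  … 28 more
Group by Z:
  weight(Z=1) = 1/11
  weight(Z=2) = 7/44
Total weight = 1/11 + 7/44 = 1/4
P(Z=1 | obs) = 1/11 / 1/4 = 4/11
P(Z=2 | obs) = 7/44 / 1/4 = 7/11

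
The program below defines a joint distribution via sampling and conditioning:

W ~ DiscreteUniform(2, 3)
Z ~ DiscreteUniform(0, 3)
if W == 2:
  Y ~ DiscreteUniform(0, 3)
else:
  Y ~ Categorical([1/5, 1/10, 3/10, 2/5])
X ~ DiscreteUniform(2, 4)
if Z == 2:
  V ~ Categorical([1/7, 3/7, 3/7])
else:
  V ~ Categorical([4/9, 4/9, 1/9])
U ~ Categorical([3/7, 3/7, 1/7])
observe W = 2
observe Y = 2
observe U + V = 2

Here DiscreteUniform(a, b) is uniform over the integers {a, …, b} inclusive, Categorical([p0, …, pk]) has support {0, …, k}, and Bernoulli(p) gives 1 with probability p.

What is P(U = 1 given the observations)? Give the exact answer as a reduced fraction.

P(U = 1 | obs) = 111/190

Enumerate traces; 36 have nonzero weight after conditioning:
  (W=2, Z=0, Y=2, X=2, V=0, U=2) weight 1/1512
  (W=2, Z=0, Y=2, X=2, V=1, U=1) weight 1/504
  (W=2, Z=0, Y=2, X=2, V=2, U=0) weight 1/2016
  (W=2, Z=0, Y=2, X=3, V=0, U=2) weight 1/1512
  (W=2, Z=0, Y=2, X=3, V=1, U=1) weight 1/504
  (W=2, Z=0, Y=2, X=3, V=2, U=0) weight 1/2016
  (W=2, Z=0, Y=2, X=4, V=0, U=2) weight 1/1512
  (W=2, Z=0, Y=2, X=4, V=1, U=1) weight 1/504
  … 28 more
Group by U:
  weight(U=0) = 1/98
  weight(U=1) = 37/1568
  weight(U=2) = 31/4704
Total weight = 1/98 + 37/1568 + 31/4704 = 95/2352
P(U=0 | obs) = 1/98 / 95/2352 = 24/95
P(U=1 | obs) = 37/1568 / 95/2352 = 111/190
P(U=2 | obs) = 31/4704 / 95/2352 = 31/190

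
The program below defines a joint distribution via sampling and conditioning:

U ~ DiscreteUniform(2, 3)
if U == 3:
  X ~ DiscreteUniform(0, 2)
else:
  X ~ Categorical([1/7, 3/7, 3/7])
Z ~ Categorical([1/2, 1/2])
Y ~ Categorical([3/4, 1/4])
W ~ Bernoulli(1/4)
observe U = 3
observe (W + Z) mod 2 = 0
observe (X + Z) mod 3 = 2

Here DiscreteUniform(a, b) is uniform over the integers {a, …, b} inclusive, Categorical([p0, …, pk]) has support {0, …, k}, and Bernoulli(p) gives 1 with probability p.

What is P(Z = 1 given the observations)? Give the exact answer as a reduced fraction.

P(Z = 1 | obs) = 1/4

Enumerate traces; 4 have nonzero weight after conditioning:
  (U=3, X=1, Z=1, Y=0, W=1) weight 1/64
  (U=3, X=1, Z=1, Y=1, W=1) weight 1/192
  (U=3, X=2, Z=0, Y=0, W=0) weight 3/64
  (U=3, X=2, Z=0, Y=1, W=0) weight 1/64
Group by Z:
  weight(Z=0) = 1/16
  weight(Z=1) = 1/48
Total weight = 1/16 + 1/48 = 1/12
P(Z=0 | obs) = 1/16 / 1/12 = 3/4
P(Z=1 | obs) = 1/48 / 1/12 = 1/4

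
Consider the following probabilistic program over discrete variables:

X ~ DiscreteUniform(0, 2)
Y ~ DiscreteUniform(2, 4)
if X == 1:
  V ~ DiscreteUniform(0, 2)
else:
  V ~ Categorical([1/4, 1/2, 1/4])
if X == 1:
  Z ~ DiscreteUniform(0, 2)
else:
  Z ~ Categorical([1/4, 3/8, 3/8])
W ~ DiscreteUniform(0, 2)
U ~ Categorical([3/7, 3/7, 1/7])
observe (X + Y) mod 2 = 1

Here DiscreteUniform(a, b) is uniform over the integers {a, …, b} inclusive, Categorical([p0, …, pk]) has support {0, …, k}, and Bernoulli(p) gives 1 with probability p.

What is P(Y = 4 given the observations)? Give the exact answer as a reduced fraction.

Enumerate traces; 324 have nonzero weight after conditioning:
  (X=0, Y=3, V=0, Z=0, W=0, U=0) weight 1/1008
  (X=0, Y=3, V=0, Z=0, W=0, U=1) weight 1/1008
  (X=0, Y=3, V=0, Z=0, W=0, U=2) weight 1/3024
  (X=0, Y=3, V=0, Z=0, W=1, U=0) weight 1/1008
  (X=0, Y=3, V=0, Z=0, W=1, U=1) weight 1/1008
  (X=0, Y=3, V=0, Z=0, W=1, U=2) weight 1/3024
  (X=0, Y=3, V=0, Z=0, W=2, U=0) weight 1/1008
  (X=0, Y=3, V=0, Z=0, W=2, U=1) weight 1/1008
  (X=1, Y=2, V=0, Z=0, W=0, U=0) weight 1/567
  (X=1, Y=4, V=0, Z=0, W=0, U=0) weight 1/567
  … 314 more
Group by Y:
  weight(Y=2) = 1/9
  weight(Y=3) = 2/9
  weight(Y=4) = 1/9
Total weight = 1/9 + 2/9 + 1/9 = 4/9
P(Y=2 | obs) = 1/9 / 4/9 = 1/4
P(Y=3 | obs) = 2/9 / 4/9 = 1/2
P(Y=4 | obs) = 1/9 / 4/9 = 1/4

P(Y = 4 | obs) = 1/4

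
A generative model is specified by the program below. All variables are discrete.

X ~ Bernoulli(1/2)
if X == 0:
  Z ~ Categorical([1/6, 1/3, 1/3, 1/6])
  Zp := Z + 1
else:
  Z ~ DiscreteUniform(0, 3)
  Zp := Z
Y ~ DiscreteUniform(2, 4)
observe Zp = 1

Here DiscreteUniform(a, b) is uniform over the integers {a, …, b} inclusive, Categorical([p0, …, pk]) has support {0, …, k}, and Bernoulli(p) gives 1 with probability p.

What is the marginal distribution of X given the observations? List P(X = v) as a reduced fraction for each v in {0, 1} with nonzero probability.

Enumerate traces; 6 have nonzero weight after conditioning:
  (X=0, Z=0, Y=2) weight 1/36
  (X=0, Z=0, Y=3) weight 1/36
  (X=0, Z=0, Y=4) weight 1/36
  (X=1, Z=1, Y=2) weight 1/24
  (X=1, Z=1, Y=3) weight 1/24
  (X=1, Z=1, Y=4) weight 1/24
Group by X:
  weight(X=0) = 1/12
  weight(X=1) = 1/8
Total weight = 1/12 + 1/8 = 5/24
P(X=0 | obs) = 1/12 / 5/24 = 2/5
P(X=1 | obs) = 1/8 / 5/24 = 3/5

P(X=0) = 2/5, P(X=1) = 3/5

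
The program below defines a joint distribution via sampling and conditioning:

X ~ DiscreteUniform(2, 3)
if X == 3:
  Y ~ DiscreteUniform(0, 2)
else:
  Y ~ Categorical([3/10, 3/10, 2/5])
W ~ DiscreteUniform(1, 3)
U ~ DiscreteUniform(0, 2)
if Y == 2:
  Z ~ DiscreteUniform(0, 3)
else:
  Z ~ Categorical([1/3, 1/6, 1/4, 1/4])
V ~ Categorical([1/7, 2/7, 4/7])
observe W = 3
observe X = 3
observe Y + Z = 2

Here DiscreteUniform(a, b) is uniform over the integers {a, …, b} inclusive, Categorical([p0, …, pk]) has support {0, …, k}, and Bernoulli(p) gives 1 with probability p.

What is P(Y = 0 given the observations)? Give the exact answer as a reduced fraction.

Enumerate traces; 27 have nonzero weight after conditioning:
  (X=3, Y=0, W=3, U=0, Z=2, V=0) weight 1/1512
  (X=3, Y=0, W=3, U=0, Z=2, V=1) weight 1/756
  (X=3, Y=0, W=3, U=0, Z=2, V=2) weight 1/378
  (X=3, Y=0, W=3, U=1, Z=2, V=0) weight 1/1512
  (X=3, Y=0, W=3, U=1, Z=2, V=1) weight 1/756
  (X=3, Y=0, W=3, U=1, Z=2, V=2) weight 1/378
  (X=3, Y=0, W=3, U=2, Z=2, V=0) weight 1/1512
  (X=3, Y=0, W=3, U=2, Z=2, V=1) weight 1/756
  (X=3, Y=1, W=3, U=0, Z=1, V=0) weight 1/2268
  (X=3, Y=2, W=3, U=0, Z=0, V=0) weight 1/1512
  … 17 more
Group by Y:
  weight(Y=0) = 1/72
  weight(Y=1) = 1/108
  weight(Y=2) = 1/72
Total weight = 1/72 + 1/108 + 1/72 = 1/27
P(Y=0 | obs) = 1/72 / 1/27 = 3/8
P(Y=1 | obs) = 1/108 / 1/27 = 1/4
P(Y=2 | obs) = 1/72 / 1/27 = 3/8

P(Y = 0 | obs) = 3/8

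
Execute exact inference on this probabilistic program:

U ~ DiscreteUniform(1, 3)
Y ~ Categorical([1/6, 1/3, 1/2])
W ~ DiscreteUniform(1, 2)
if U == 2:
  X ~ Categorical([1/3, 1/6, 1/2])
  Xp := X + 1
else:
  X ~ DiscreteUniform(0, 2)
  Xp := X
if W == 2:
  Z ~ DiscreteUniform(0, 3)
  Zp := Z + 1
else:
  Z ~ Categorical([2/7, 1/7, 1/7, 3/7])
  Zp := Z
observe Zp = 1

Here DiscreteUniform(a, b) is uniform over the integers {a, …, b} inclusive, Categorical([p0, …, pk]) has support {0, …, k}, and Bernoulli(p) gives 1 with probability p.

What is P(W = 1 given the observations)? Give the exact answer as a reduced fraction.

P(W = 1 | obs) = 4/11

Enumerate traces; 54 have nonzero weight after conditioning:
  (U=1, Y=0, W=1, X=0, Z=1) weight 1/756
  (U=1, Y=0, W=1, X=1, Z=1) weight 1/756
  (U=1, Y=0, W=1, X=2, Z=1) weight 1/756
  (U=1, Y=0, W=2, X=0, Z=0) weight 1/432
  (U=1, Y=0, W=2, X=1, Z=0) weight 1/432
  (U=1, Y=0, W=2, X=2, Z=0) weight 1/432
  (U=1, Y=1, W=1, X=0, Z=1) weight 1/378
  (U=1, Y=1, W=1, X=1, Z=1) weight 1/378
  … 46 more
Group by W:
  weight(W=1) = 1/14
  weight(W=2) = 1/8
Total weight = 1/14 + 1/8 = 11/56
P(W=1 | obs) = 1/14 / 11/56 = 4/11
P(W=2 | obs) = 1/8 / 11/56 = 7/11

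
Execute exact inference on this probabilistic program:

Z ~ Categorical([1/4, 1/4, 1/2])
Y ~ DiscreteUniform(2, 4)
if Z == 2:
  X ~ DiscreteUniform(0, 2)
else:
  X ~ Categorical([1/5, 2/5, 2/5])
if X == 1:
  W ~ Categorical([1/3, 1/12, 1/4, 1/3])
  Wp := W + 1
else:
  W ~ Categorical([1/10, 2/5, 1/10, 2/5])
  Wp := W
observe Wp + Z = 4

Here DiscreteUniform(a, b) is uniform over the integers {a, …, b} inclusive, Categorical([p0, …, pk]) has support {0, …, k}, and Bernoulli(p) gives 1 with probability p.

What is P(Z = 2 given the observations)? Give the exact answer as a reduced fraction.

P(Z = 2 | obs) = 85/298

Enumerate traces; 21 have nonzero weight after conditioning:
  (Z=0, Y=2, X=1, W=3) weight 1/90
  (Z=0, Y=3, X=1, W=3) weight 1/90
  (Z=0, Y=4, X=1, W=3) weight 1/90
  (Z=1, Y=2, X=0, W=3) weight 1/150
  (Z=1, Y=2, X=1, W=2) weight 1/120
  (Z=1, Y=2, X=2, W=3) weight 1/75
  (Z=1, Y=3, X=0, W=3) weight 1/150
  (Z=1, Y=3, X=1, W=2) weight 1/120
  (Z=2, Y=2, X=0, W=2) weight 1/180
  … 12 more
Group by Z:
  weight(Z=0) = 1/30
  weight(Z=1) = 17/200
  weight(Z=2) = 17/360
Total weight = 1/30 + 17/200 + 17/360 = 149/900
P(Z=0 | obs) = 1/30 / 149/900 = 30/149
P(Z=1 | obs) = 17/200 / 149/900 = 153/298
P(Z=2 | obs) = 17/360 / 149/900 = 85/298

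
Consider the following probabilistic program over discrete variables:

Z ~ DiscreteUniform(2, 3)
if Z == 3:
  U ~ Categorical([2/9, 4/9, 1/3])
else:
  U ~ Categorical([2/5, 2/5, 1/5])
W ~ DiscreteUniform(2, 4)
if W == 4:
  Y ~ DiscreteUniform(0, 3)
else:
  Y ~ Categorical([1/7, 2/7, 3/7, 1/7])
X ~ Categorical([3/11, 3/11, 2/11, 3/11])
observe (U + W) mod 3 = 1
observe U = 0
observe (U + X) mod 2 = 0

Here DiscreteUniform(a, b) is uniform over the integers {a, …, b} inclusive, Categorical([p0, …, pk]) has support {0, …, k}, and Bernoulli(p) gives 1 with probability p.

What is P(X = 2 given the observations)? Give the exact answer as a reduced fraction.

P(X = 2 | obs) = 2/5

Enumerate traces; 16 have nonzero weight after conditioning:
  (Z=2, U=0, W=4, Y=0, X=0) weight 1/220
  (Z=2, U=0, W=4, Y=0, X=2) weight 1/330
  (Z=2, U=0, W=4, Y=1, X=0) weight 1/220
  (Z=2, U=0, W=4, Y=1, X=2) weight 1/330
  (Z=2, U=0, W=4, Y=2, X=0) weight 1/220
  (Z=2, U=0, W=4, Y=2, X=2) weight 1/330
  (Z=2, U=0, W=4, Y=3, X=0) weight 1/220
  (Z=2, U=0, W=4, Y=3, X=2) weight 1/330
  … 8 more
Group by X:
  weight(X=0) = 14/495
  weight(X=2) = 28/1485
Total weight = 14/495 + 28/1485 = 14/297
P(X=0 | obs) = 14/495 / 14/297 = 3/5
P(X=2 | obs) = 28/1485 / 14/297 = 2/5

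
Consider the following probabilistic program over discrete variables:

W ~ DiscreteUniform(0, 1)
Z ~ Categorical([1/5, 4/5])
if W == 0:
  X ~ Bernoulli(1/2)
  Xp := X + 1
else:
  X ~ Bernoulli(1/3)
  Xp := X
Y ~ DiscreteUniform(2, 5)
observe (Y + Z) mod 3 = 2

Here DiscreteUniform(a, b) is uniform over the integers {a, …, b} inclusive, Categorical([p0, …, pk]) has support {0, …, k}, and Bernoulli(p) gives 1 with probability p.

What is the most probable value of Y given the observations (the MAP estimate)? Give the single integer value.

argmax_v P(Y = v | obs) = 4

Enumerate traces; 12 have nonzero weight after conditioning:
  (W=0, Z=0, X=0, Y=2) weight 1/80
  (W=0, Z=0, X=0, Y=5) weight 1/80
  (W=0, Z=0, X=1, Y=2) weight 1/80
  (W=0, Z=0, X=1, Y=5) weight 1/80
  (W=0, Z=1, X=0, Y=4) weight 1/20
  (W=0, Z=1, X=1, Y=4) weight 1/20
  (W=1, Z=0, X=0, Y=2) weight 1/60
  (W=1, Z=0, X=0, Y=5) weight 1/60
  … 4 more
Group by Y:
  weight(Y=2) = 1/20
  weight(Y=4) = 1/5
  weight(Y=5) = 1/20
Total weight = 1/20 + 1/5 + 1/20 = 3/10
P(Y=2 | obs) = 1/20 / 3/10 = 1/6
P(Y=4 | obs) = 1/5 / 3/10 = 2/3
P(Y=5 | obs) = 1/20 / 3/10 = 1/6
argmax = 4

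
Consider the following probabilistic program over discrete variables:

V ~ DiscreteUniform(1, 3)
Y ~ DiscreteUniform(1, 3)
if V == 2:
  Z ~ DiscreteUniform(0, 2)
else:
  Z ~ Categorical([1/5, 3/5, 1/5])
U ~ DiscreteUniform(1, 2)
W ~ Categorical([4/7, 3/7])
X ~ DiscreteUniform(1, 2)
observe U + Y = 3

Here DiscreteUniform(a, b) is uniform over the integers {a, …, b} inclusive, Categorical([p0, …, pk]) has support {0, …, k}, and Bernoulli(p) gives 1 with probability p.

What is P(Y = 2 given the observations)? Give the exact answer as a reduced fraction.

P(Y = 2 | obs) = 1/2

Enumerate traces; 72 have nonzero weight after conditioning:
  (V=1, Y=1, Z=0, U=2, W=0, X=1) weight 1/315
  (V=1, Y=1, Z=0, U=2, W=0, X=2) weight 1/315
  (V=1, Y=1, Z=0, U=2, W=1, X=1) weight 1/420
  (V=1, Y=1, Z=0, U=2, W=1, X=2) weight 1/420
  (V=1, Y=1, Z=1, U=2, W=0, X=1) weight 1/105
  (V=1, Y=1, Z=1, U=2, W=0, X=2) weight 1/105
  (V=1, Y=1, Z=1, U=2, W=1, X=1) weight 1/140
  (V=1, Y=1, Z=1, U=2, W=1, X=2) weight 1/140
  (V=1, Y=2, Z=0, U=1, W=0, X=1) weight 1/315
  … 63 more
Group by Y:
  weight(Y=1) = 1/6
  weight(Y=2) = 1/6
Total weight = 1/6 + 1/6 = 1/3
P(Y=1 | obs) = 1/6 / 1/3 = 1/2
P(Y=2 | obs) = 1/6 / 1/3 = 1/2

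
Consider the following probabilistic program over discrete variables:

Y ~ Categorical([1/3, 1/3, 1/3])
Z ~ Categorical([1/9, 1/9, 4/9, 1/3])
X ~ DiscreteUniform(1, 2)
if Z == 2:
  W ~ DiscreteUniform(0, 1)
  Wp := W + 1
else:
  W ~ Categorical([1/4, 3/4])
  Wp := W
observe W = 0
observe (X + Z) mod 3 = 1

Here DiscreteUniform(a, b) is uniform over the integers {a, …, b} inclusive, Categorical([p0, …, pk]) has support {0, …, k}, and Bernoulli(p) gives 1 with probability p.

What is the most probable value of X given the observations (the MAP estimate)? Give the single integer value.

Enumerate traces; 9 have nonzero weight after conditioning:
  (Y=0, Z=0, X=1, W=0) weight 1/216
  (Y=0, Z=2, X=2, W=0) weight 1/27
  (Y=0, Z=3, X=1, W=0) weight 1/72
  (Y=1, Z=0, X=1, W=0) weight 1/216
  (Y=1, Z=2, X=2, W=0) weight 1/27
  (Y=1, Z=3, X=1, W=0) weight 1/72
  (Y=2, Z=0, X=1, W=0) weight 1/216
  (Y=2, Z=2, X=2, W=0) weight 1/27
  … 1 more
Group by X:
  weight(X=1) = 1/18
  weight(X=2) = 1/9
Total weight = 1/18 + 1/9 = 1/6
P(X=1 | obs) = 1/18 / 1/6 = 1/3
P(X=2 | obs) = 1/9 / 1/6 = 2/3
argmax = 2

argmax_v P(X = v | obs) = 2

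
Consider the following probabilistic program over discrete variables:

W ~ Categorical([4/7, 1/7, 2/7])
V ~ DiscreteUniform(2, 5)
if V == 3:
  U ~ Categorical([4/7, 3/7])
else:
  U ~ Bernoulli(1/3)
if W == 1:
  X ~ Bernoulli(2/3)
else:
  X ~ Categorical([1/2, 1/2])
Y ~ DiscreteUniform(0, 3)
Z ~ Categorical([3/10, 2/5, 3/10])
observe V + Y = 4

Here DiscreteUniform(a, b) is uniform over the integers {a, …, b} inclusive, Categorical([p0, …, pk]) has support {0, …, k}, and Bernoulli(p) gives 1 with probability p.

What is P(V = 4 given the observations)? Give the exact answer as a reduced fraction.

P(V = 4 | obs) = 1/3

Enumerate traces; 108 have nonzero weight after conditioning:
  (W=0, V=2, U=0, X=0, Y=2, Z=0) weight 1/280
  (W=0, V=2, U=0, X=0, Y=2, Z=1) weight 1/210
  (W=0, V=2, U=0, X=0, Y=2, Z=2) weight 1/280
  (W=0, V=2, U=0, X=1, Y=2, Z=0) weight 1/280
  (W=0, V=2, U=0, X=1, Y=2, Z=1) weight 1/210
  (W=0, V=2, U=0, X=1, Y=2, Z=2) weight 1/280
  (W=0, V=2, U=1, X=0, Y=2, Z=0) weight 1/560
  (W=0, V=2, U=1, X=0, Y=2, Z=1) weight 1/420
  (W=0, V=3, U=0, X=0, Y=1, Z=0) weight 3/980
  (W=0, V=4, U=0, X=0, Y=0, Z=0) weight 1/280
  … 98 more
Group by V:
  weight(V=2) = 1/16
  weight(V=3) = 1/16
  weight(V=4) = 1/16
Total weight = 1/16 + 1/16 + 1/16 = 3/16
P(V=2 | obs) = 1/16 / 3/16 = 1/3
P(V=3 | obs) = 1/16 / 3/16 = 1/3
P(V=4 | obs) = 1/16 / 3/16 = 1/3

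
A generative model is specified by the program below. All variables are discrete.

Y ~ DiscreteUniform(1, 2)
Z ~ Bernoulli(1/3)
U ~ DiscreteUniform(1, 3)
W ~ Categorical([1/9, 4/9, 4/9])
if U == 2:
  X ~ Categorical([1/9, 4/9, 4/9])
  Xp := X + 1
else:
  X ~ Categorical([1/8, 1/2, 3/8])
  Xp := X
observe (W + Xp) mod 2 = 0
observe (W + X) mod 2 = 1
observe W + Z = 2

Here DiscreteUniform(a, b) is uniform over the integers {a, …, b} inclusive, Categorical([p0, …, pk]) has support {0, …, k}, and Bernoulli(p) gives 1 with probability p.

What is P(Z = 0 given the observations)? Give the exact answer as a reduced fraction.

Enumerate traces; 6 have nonzero weight after conditioning:
  (Y=1, Z=0, U=2, W=2, X=1) weight 16/729
  (Y=1, Z=1, U=2, W=1, X=0) weight 2/729
  (Y=1, Z=1, U=2, W=1, X=2) weight 8/729
  (Y=2, Z=0, U=2, W=2, X=1) weight 16/729
  (Y=2, Z=1, U=2, W=1, X=0) weight 2/729
  (Y=2, Z=1, U=2, W=1, X=2) weight 8/729
Group by Z:
  weight(Z=0) = 32/729
  weight(Z=1) = 20/729
Total weight = 32/729 + 20/729 = 52/729
P(Z=0 | obs) = 32/729 / 52/729 = 8/13
P(Z=1 | obs) = 20/729 / 52/729 = 5/13

P(Z = 0 | obs) = 8/13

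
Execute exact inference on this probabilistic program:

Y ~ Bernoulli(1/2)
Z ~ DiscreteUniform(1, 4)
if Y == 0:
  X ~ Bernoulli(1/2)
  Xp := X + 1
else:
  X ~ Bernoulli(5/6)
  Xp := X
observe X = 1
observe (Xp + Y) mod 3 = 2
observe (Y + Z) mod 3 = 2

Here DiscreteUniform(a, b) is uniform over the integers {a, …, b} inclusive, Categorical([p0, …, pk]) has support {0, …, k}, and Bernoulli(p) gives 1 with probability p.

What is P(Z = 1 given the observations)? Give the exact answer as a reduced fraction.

P(Z = 1 | obs) = 5/13

Enumerate traces; 3 have nonzero weight after conditioning:
  (Y=0, Z=2, X=1) weight 1/16
  (Y=1, Z=1, X=1) weight 5/48
  (Y=1, Z=4, X=1) weight 5/48
Group by Z:
  weight(Z=1) = 5/48
  weight(Z=2) = 1/16
  weight(Z=4) = 5/48
Total weight = 5/48 + 1/16 + 5/48 = 13/48
P(Z=1 | obs) = 5/48 / 13/48 = 5/13
P(Z=2 | obs) = 1/16 / 13/48 = 3/13
P(Z=4 | obs) = 5/48 / 13/48 = 5/13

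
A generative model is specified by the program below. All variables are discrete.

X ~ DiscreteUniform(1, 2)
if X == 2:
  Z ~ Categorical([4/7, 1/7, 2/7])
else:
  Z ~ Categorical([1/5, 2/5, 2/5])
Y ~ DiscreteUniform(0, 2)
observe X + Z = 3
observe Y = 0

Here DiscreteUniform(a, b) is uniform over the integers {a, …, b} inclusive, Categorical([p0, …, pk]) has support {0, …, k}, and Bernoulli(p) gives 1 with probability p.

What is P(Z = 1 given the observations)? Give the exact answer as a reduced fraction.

P(Z = 1 | obs) = 5/19

Enumerate traces; 2 have nonzero weight after conditioning:
  (X=1, Z=2, Y=0) weight 1/15
  (X=2, Z=1, Y=0) weight 1/42
Group by Z:
  weight(Z=1) = 1/42
  weight(Z=2) = 1/15
Total weight = 1/42 + 1/15 = 19/210
P(Z=1 | obs) = 1/42 / 19/210 = 5/19
P(Z=2 | obs) = 1/15 / 19/210 = 14/19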